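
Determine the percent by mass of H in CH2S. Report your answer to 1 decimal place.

4.4%

Molar mass = 1(12.01) + 2(1.008) + 1(32.07) = 46.096 g/mol
Mass of H per mole = 2 × 1.008 = 2.016 g
% H = 2.016 / 46.096 × 100 = 4.4%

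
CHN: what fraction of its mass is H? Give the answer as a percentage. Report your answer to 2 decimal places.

Molar mass = 1(12.01) + 1(1.008) + 1(14.01) = 27.028 g/mol
Mass of H per mole = 1 × 1.008 = 1.008 g
% H = 1.008 / 27.028 × 100 = 3.73%

3.73%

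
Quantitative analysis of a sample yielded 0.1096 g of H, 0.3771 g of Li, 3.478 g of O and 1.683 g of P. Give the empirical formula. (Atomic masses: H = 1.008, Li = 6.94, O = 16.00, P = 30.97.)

H2LiO4P

H: 0.1096 g ÷ 1.008 g/mol = 0.1087 mol
Li: 0.3771 g ÷ 6.94 g/mol = 0.05434 mol
O: 3.478 g ÷ 16.00 g/mol = 0.2174 mol
P: 1.683 g ÷ 30.97 g/mol = 0.05434 mol
Smallest is Li at 0.05434 mol; normalising gives H 2.001, Li 1.000, O 4.000, P 1.000
Ratio ≈ 2:1:4:1, so the empirical formula is H2LiO4P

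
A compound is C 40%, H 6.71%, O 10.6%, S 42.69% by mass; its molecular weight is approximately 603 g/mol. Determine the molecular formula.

C20H40O4S8

Assume 100 g: 40 g C, 6.71 g H, 10.6 g O, 42.69 g S.
C: 40 g ÷ 12.01 g/mol = 3.331 mol
H: 6.71 g ÷ 1.008 g/mol = 6.657 mol
O: 10.6 g ÷ 16.00 g/mol = 0.6625 mol
S: 42.69 g ÷ 32.07 g/mol = 1.331 mol
Divide by the smallest (0.6625 mol O): C 5.027, H 10.048, O 1.000, S 2.009
Ratio ≈ 5:10:1:2, so the empirical formula is C5H10OS2
Empirical-formula mass = 150.27 g/mol
n = 603 / 150.27 = 4.01 ≈ 4
Molecular formula = (C5H10OS2)×4 = C20H40O4S8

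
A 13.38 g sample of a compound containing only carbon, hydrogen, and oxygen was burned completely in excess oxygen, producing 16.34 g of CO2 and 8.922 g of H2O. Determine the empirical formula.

mol C = 16.34 / 44.01 = 0.3713; mass C = 0.3713 × 12.01 = 4.459 g
mol H = 2 × (8.922 / 18.02) = 0.9902; mass H = 0.9902 × 1.008 = 0.9982 g
mass O = 13.38 − (5.457) = 7.923 g → mol O = 0.4952
Ratios (÷ 0.3713): C 1.000, H 2.667, O 1.334
×3: C 3.00, H 8.00, O 4.00 → C3H8O4

C3H8O4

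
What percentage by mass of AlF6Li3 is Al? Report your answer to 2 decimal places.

16.67%

Molar mass = 1(26.98) + 6(19.00) + 3(6.94) = 161.800 g/mol
Mass of Al per mole = 1 × 26.98 = 26.980 g
% Al = 26.980 / 161.800 × 100 = 16.67%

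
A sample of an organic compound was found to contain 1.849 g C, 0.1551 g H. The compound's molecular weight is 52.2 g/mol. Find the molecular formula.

Moles — C: 1.849 / 12.01 = 0.154 mol; H: 0.1551 / 1.008 = 0.1539 mol
Ratios (÷ 0.1539): C 1.001, H 1.000
≈ 1:1 → CH
Empirical-formula mass = 13.02 g/mol
n = 52.2 / 13.02 = 4.01 ≈ 4
Molecular formula = (CH)×4 = C4H4

C4H4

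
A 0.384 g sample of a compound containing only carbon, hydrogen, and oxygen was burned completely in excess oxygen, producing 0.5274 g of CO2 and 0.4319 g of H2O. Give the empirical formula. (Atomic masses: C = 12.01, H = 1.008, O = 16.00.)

mol C = 0.5274 / 44.01 = 0.01198; mass C = 0.01198 × 12.01 = 0.1439 g
mol H = 2 × (0.4319 / 18.02) = 0.04794; mass H = 0.04794 × 1.008 = 0.04832 g
mass O = 0.384 − (0.1922) = 0.1918 g → mol O = 0.01198
Ratios (÷ 0.01198): C 1.000, H 4.000, O 1.000
≈ 1:4:1 → CH4O

CH4O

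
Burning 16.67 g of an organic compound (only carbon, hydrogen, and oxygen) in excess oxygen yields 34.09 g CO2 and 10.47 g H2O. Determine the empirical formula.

C2H3O

mol C = 34.09 / 44.01 = 0.7746; mass C = 0.7746 × 12.01 = 9.303 g
mol H = 2 × (10.47 / 18.02) = 1.162; mass H = 1.162 × 1.008 = 1.171 g
mass O = 16.67 − (10.47) = 6.196 g → mol O = 0.3872
Divide by the smallest (0.3872 mol O): C 2.000, H 3.001, O 1.000
≈ 2:3:1 → C2H3O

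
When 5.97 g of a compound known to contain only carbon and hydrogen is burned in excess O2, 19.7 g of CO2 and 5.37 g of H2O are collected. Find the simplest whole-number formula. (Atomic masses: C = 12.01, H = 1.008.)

C3H4

mol C = 19.7 / 44.01 = 0.4476; mass C = 0.4476 × 12.01 = 5.376 g
mol H = 2 × (5.37 / 18.02) = 0.5960; mass H = 0.5960 × 1.008 = 0.6008 g
Smallest is C at 0.4476 mol; normalising gives C 1.000, H 1.331
Scaling by 3: C 3.00, H 3.99 → C3H4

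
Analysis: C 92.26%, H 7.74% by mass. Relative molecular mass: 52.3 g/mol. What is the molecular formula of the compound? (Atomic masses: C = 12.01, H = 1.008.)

Assume 100 g: 92.26 g C, 7.74 g H.
C: 92.26 g ÷ 12.01 g/mol = 7.682 mol
H: 7.74 g ÷ 1.008 g/mol = 7.679 mol
Smallest is H at 7.679 mol; normalising gives C 1.000, H 1.000
≈ 1:1 → CH
Empirical-formula mass = 13.02 g/mol
n = 52.3 / 13.02 = 4.02 ≈ 4
Molecular formula = (CH)×4 = C4H4

C4H4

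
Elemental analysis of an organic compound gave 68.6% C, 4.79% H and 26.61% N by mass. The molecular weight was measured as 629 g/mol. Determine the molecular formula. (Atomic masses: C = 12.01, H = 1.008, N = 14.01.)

Assume 100 g: 68.6 g C, 4.79 g H, 26.61 g N.
C: 68.6 g ÷ 12.01 g/mol = 5.712 mol
H: 4.79 g ÷ 1.008 g/mol = 4.752 mol
N: 26.61 g ÷ 14.01 g/mol = 1.899 mol
Smallest is N at 1.899 mol; normalising gives C 3.007, H 2.502, N 1.000
×2: C 6.01, H 5.00, N 2.00 → C6H5N2
Empirical-formula mass = 105.12 g/mol
n = 629 / 105.12 = 5.98 ≈ 6
Molecular formula = (C6H5N2)×6 = C36H30N12

C36H30N12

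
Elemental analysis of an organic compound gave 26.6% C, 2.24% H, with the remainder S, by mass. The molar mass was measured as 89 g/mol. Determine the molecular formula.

C2H2S2

Assume 100 g: 26.6 g C, 2.24 g H, 71.16 g S.
n(C) = 26.6/12.01 = 2.215, n(H) = 2.24/1.008 = 2.222, n(S) = 71.16/32.07 = 2.219
Smallest is C at 2.215 mol; normalising gives C 1.000, H 1.003, S 1.002
Ratio ≈ 1:1:1, so the empirical formula is CHS
Empirical-formula mass = 45.09 g/mol
n = 89 / 45.09 = 1.97 ≈ 2
Molecular formula = (CHS)×2 = C2H2S2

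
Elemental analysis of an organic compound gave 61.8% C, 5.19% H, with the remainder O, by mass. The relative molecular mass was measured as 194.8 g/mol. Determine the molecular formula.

Assume 100 g: 61.8 g C, 5.19 g H, 33.01 g O.
Moles — C: 61.8 / 12.01 = 5.146 mol; H: 5.19 / 1.008 = 5.149 mol; O: 33.01 / 16.00 = 2.063 mol
Ratios (÷ 2.063): C 2.494, H 2.496, O 1.000
Multiply by 2: C 4.99, H 4.99, O 2.00 → C5H5O2
Empirical-formula mass = 97.09 g/mol
n = 194.8 / 97.09 = 2.01 ≈ 2
Molecular formula = (C5H5O2)×2 = C10H10O4

C10H10O4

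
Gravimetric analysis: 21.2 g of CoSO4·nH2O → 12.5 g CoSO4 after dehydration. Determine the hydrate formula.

Mass of water lost = 21.2 − 12.5 = 8.7 g → 8.7 / 18.02 = 0.4828 mol H2O
Molar mass of CoSO4 = 155.00 g/mol → mol CoSO4 = 12.5 / 155.00 = 0.08065
n = 0.4828 / 0.08065 = 5.99 ≈ 6 → CoSO4·6H2O

CoSO4·6H2O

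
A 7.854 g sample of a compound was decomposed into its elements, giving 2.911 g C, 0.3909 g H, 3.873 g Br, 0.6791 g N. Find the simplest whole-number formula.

n(C) = 2.911/12.01 = 0.2424, n(H) = 0.3909/1.008 = 0.3878, n(Br) = 3.873/79.90 = 0.04847, n(N) = 0.6791/14.01 = 0.04847
Ratios (÷ 0.04847): C 5.000, H 8.000, Br 1.000, N 1.000
Ratio ≈ 5:8:1:1, so the empirical formula is C5H8BrN

C5H8BrN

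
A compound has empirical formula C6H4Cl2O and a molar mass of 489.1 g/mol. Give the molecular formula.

Empirical-formula mass = 162.99 g/mol
n = 489.1 / 162.99 = 3.00 ≈ 3
Molecular formula = (C6H4Cl2O)3 = C18H12Cl6O3

C18H12Cl6O3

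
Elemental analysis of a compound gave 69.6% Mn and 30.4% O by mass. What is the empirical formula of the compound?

Mn2O3

Assume 100 g: 69.6 g Mn, 30.4 g O.
Moles — Mn: 69.6 / 54.94 = 1.267 mol; O: 30.4 / 16.00 = 1.9 mol
Smallest is Mn at 1.267 mol; normalising gives Mn 1.000, O 1.500
Multiply by 2: Mn 2.00, O 3.00 → Mn2O3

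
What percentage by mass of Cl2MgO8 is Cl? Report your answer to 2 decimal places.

Molar mass = 2(35.45) + 1(24.31) + 8(16.00) = 223.210 g/mol
Mass of Cl per mole = 2 × 35.45 = 70.900 g
% Cl = 70.900 / 223.210 × 100 = 31.76%

31.76%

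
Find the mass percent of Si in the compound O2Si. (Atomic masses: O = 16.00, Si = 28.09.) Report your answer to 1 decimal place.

46.7%

Molar mass = 2(16.00) + 1(28.09) = 60.090 g/mol
Mass of Si per mole = 1 × 28.09 = 28.090 g
% Si = 28.090 / 60.090 × 100 = 46.7%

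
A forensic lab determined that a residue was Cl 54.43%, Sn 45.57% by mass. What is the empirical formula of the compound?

Assume 100 g: 54.43 g Cl, 45.57 g Sn.
n(Cl) = 54.43/35.45 = 1.535, n(Sn) = 45.57/118.71 = 0.3839
Smallest is Sn at 0.3839 mol; normalising gives Cl 4.000, Sn 1.000
≈ 4:1 → Cl4Sn

Cl4Sn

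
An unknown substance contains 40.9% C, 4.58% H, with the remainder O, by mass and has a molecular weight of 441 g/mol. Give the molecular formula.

C15H20O15

Assume 100 g: 40.9 g C, 4.58 g H, 54.52 g O.
C: 40.9 g ÷ 12.01 g/mol = 3.405 mol
H: 4.58 g ÷ 1.008 g/mol = 4.544 mol
O: 54.52 g ÷ 16.00 g/mol = 3.408 mol
Ratios (÷ 3.405): C 1.000, H 1.334, O 1.001
Scaling by 3: C 3.00, H 4.00, O 3.00 → C3H4O3
Empirical-formula mass = 88.06 g/mol
n = 441 / 88.06 = 5.01 ≈ 5
Molecular formula = (C3H4O3)×5 = C15H20O15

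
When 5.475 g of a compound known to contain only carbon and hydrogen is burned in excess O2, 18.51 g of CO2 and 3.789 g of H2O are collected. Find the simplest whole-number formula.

mol C = 18.51 / 44.01 = 0.4206; mass C = 0.4206 × 12.01 = 5.051 g
mol H = 2 × (3.789 / 18.02) = 0.4205; mass H = 0.4205 × 1.008 = 0.4239 g
Smallest is H at 0.4205 mol; normalising gives C 1.000, H 1.000
≈ 1:1 → CH

CH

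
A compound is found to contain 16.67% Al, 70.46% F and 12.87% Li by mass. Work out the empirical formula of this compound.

Assume 100 g: 16.67 g Al, 70.46 g F, 12.87 g Li.
n(Al) = 16.67/26.98 = 0.6179, n(F) = 70.46/19.00 = 3.708, n(Li) = 12.87/6.94 = 1.854
Ratios (÷ 0.6179): Al 1.000, F 6.002, Li 3.001
→ AlF6Li3

AlF6Li3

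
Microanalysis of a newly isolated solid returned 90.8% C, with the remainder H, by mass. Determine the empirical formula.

C5H6

Assume 100 g: 90.8 g C, 9.2 g H.
n(C) = 90.8/12.01 = 7.56, n(H) = 9.2/1.008 = 9.127
Divide by the smallest (7.56 mol C): C 1.000, H 1.207
Multiply by 5: C 5.00, H 6.04 → C5H6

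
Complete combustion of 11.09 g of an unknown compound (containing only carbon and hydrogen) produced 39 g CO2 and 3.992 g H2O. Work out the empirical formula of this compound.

C2H

mol C = 39 / 44.01 = 0.8862; mass C = 0.8862 × 12.01 = 10.64 g
mol H = 2 × (3.992 / 18.02) = 0.4431; mass H = 0.4431 × 1.008 = 0.4466 g
Divide by the smallest (0.4431 mol H): C 2.000, H 1.000
Ratio ≈ 2:1, so the empirical formula is C2H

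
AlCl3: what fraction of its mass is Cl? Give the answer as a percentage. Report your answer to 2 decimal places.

79.76%

Molar mass = 1(26.98) + 3(35.45) = 133.330 g/mol
Mass of Cl per mole = 3 × 35.45 = 106.350 g
% Cl = 106.350 / 133.330 × 100 = 79.76%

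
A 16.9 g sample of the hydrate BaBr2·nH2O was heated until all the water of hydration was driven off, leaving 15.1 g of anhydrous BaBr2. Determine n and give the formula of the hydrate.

Mass of water lost = 16.9 − 15.1 = 1.8 g → 1.8 / 18.02 = 0.09989 mol H2O
Molar mass of BaBr2 = 297.13 g/mol → mol BaBr2 = 15.1 / 297.13 = 0.05082
n = 0.09989 / 0.05082 = 1.97 ≈ 2 → BaBr2·2H2O

BaBr2·2H2O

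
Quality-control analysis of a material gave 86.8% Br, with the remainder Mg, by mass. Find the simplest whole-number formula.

Br2Mg

Assume 100 g: 86.8 g Br, 13.2 g Mg.
Moles — Br: 86.8 / 79.90 = 1.086 mol; Mg: 13.2 / 24.31 = 0.543 mol
Divide by the smallest (0.543 mol Mg): Br 2.001, Mg 1.000
≈ 2:1 → Br2Mg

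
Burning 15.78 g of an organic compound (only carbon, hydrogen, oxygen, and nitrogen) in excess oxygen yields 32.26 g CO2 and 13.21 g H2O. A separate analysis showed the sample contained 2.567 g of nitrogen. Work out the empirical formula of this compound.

C4H8NO

mol C = 32.26 / 44.01 = 0.7330; mass C = 0.7330 × 12.01 = 8.804 g
mol H = 2 × (13.21 / 18.02) = 1.466; mass H = 1.466 × 1.008 = 1.478 g
mol N = 2.567 / 14.01 = 0.1832
mass O = 15.78 − (12.85) = 2.932 g → mol O = 0.1832
Ratios (÷ 0.1832): C 4.001, H 8.002, N 1.000, O 1.000
Ratio ≈ 4:8:1:1, so the empirical formula is C4H8NO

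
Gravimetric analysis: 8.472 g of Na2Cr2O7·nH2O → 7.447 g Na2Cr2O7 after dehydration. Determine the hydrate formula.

Na2Cr2O7·2H2O

Mass of water lost = 8.472 − 7.447 = 1.025 g → 1.025 / 18.02 = 0.05688 mol H2O
Molar mass of Na2Cr2O7 = 261.98 g/mol → mol Na2Cr2O7 = 7.447 / 261.98 = 0.02843
n = 0.05688 / 0.02843 = 2.00 ≈ 2 → Na2Cr2O7·2H2O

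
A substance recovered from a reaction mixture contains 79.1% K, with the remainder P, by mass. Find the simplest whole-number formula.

K3P

Assume 100 g: 79.1 g K, 20.9 g P.
n(K) = 79.1/39.10 = 2.023, n(P) = 20.9/30.97 = 0.6748
Ratios (÷ 0.6748): K 2.998, P 1.000
Ratio ≈ 3:1, so the empirical formula is K3P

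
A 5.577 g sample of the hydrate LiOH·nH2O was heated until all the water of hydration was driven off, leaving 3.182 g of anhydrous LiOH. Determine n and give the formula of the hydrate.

LiOH·H2O

Mass of water lost = 5.577 − 3.182 = 2.395 g → 2.395 / 18.02 = 0.1329 mol H2O
Molar mass of LiOH = 23.95 g/mol → mol LiOH = 3.182 / 23.95 = 0.1329
n = 0.1329 / 0.1329 = 1.00 ≈ 1 → LiOH·H2O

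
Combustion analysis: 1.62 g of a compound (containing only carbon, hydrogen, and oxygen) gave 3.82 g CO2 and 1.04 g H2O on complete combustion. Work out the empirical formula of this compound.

C3H4O

mol C = 3.82 / 44.01 = 0.08680; mass C = 0.08680 × 12.01 = 1.042 g
mol H = 2 × (1.04 / 18.02) = 0.1154; mass H = 0.1154 × 1.008 = 0.1164 g
mass O = 1.62 − (1.159) = 0.4612 g → mol O = 0.02882
Divide by the smallest (0.02882 mol O): C 3.011, H 4.004, O 1.000
Ratio ≈ 3:4:1, so the empirical formula is C3H4O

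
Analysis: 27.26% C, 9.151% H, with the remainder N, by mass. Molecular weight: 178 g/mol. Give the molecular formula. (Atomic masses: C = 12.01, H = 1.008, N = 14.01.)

C4H16N8

Assume 100 g: 27.26 g C, 9.151 g H, 63.589 g N.
n(C) = 27.26/12.01 = 2.27, n(H) = 9.151/1.008 = 9.078, n(N) = 63.589/14.01 = 4.539
Smallest is C at 2.27 mol; normalising gives C 1.000, H 4.000, N 2.000
≈ 1:4:2 → CH4N2
Empirical-formula mass = 44.06 g/mol
n = 178 / 44.06 = 4.04 ≈ 4
Molecular formula = (CH4N2)×4 = C4H16N8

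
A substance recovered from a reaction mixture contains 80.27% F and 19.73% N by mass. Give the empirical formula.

F3N

Assume 100 g: 80.27 g F, 19.73 g N.
F: 80.27 g ÷ 19.00 g/mol = 4.225 mol
N: 19.73 g ÷ 14.01 g/mol = 1.408 mol
Smallest is N at 1.408 mol; normalising gives F 3.000, N 1.000
→ F3N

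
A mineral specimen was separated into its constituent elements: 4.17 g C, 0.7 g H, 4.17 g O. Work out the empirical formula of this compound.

n(C) = 4.17/12.01 = 0.3472, n(H) = 0.7/1.008 = 0.6944, n(O) = 4.17/16.00 = 0.2606
Ratios (÷ 0.2606): C 1.332, H 2.665, O 1.000
×3: C 4.00, H 7.99, O 3.00 → C4H8O3

C4H8O3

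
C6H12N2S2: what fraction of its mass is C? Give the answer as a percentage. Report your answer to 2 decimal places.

Molar mass = 6(12.01) + 12(1.008) + 2(14.01) + 2(32.07) = 176.316 g/mol
Mass of C per mole = 6 × 12.01 = 72.060 g
% C = 72.060 / 176.316 × 100 = 40.87%

40.87%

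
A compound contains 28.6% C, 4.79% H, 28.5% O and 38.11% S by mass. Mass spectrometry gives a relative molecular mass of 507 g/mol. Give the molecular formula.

Assume 100 g: 28.6 g C, 4.79 g H, 28.5 g O, 38.11 g S.
Moles — C: 28.6 / 12.01 = 2.381 mol; H: 4.79 / 1.008 = 4.752 mol; O: 28.5 / 16.00 = 1.781 mol; S: 38.11 / 32.07 = 1.188 mol
Divide by the smallest (1.188 mol S): C 2.004, H 3.999, O 1.499, S 1.000
×2: C 4.01, H 8.00, O 3.00, S 2.00 → C4H8O3S2
Empirical-formula mass = 168.24 g/mol
n = 507 / 168.24 = 3.01 ≈ 3
Molecular formula = (C4H8O3S2)×3 = C12H24O9S6

C12H24O9S6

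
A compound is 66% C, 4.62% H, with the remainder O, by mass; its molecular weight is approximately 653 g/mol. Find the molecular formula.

Assume 100 g: 66 g C, 4.62 g H, 29.38 g O.
n(C) = 66/12.01 = 5.495, n(H) = 4.62/1.008 = 4.583, n(O) = 29.38/16.00 = 1.836
Divide by the smallest (1.836 mol O): C 2.993, H 2.496, O 1.000
×2: C 5.99, H 4.99, O 2.00 → C6H5O2
Empirical-formula mass = 109.10 g/mol
n = 653 / 109.10 = 5.99 ≈ 6
Molecular formula = (C6H5O2)×6 = C36H30O12

C36H30O12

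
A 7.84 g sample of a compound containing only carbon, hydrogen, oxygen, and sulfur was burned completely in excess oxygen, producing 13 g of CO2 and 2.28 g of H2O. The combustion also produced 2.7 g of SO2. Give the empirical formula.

C7H6O4S

mol C = 13 / 44.01 = 0.2954; mass C = 0.2954 × 12.01 = 3.548 g
mol H = 2 × (2.28 / 18.02) = 0.2531; mass H = 0.2531 × 1.008 = 0.2551 g
mol S = 2.7 / 64.07 = 0.04214; mass S = 1.351 g
mass O = 7.84 − (5.154) = 2.686 g → mol O = 0.1679
Smallest is S at 0.04214 mol; normalising gives C 7.009, H 6.005, O 3.983, S 1.000
Ratio ≈ 7:6:4:1, so the empirical formula is C7H6O4S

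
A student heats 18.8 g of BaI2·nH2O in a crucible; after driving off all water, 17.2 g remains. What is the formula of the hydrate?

Mass of water lost = 18.8 − 17.2 = 1.6 g → 1.6 / 18.02 = 0.08879 mol H2O
Molar mass of BaI2 = 391.13 g/mol → mol BaI2 = 17.2 / 391.13 = 0.04398
n = 0.08879 / 0.04398 = 2.02 ≈ 2 → BaI2·2H2O

BaI2·2H2O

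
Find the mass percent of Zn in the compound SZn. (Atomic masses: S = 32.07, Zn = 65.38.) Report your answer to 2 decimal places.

67.09%

Molar mass = 1(32.07) + 1(65.38) = 97.450 g/mol
Mass of Zn per mole = 1 × 65.38 = 65.380 g
% Zn = 65.380 / 97.450 × 100 = 67.09%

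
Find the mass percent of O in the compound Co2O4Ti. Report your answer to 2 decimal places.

Molar mass = 2(58.93) + 4(16.00) + 1(47.87) = 229.730 g/mol
Mass of O per mole = 4 × 16.00 = 64.000 g
% O = 64.000 / 229.730 × 100 = 27.86%

27.86%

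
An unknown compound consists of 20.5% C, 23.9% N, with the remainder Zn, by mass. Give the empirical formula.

C2N2Zn

Assume 100 g: 20.5 g C, 23.9 g N, 55.6 g Zn.
C: 20.5 g ÷ 12.01 g/mol = 1.707 mol
N: 23.9 g ÷ 14.01 g/mol = 1.706 mol
Zn: 55.6 g ÷ 65.38 g/mol = 0.8504 mol
Divide by the smallest (0.8504 mol Zn): C 2.007, N 2.006, Zn 1.000
≈ 2:2:1 → C2N2Zn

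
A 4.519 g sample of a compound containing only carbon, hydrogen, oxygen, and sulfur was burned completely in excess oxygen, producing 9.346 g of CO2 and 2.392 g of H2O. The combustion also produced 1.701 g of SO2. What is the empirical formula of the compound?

C8H10O2S

mol C = 9.346 / 44.01 = 0.2124; mass C = 0.2124 × 12.01 = 2.550 g
mol H = 2 × (2.392 / 18.02) = 0.2655; mass H = 0.2655 × 1.008 = 0.2676 g
mol S = 1.701 / 64.07 = 0.02655; mass S = 0.8514 g
mass O = 4.519 − (3.669) = 0.8495 g → mol O = 0.05309
Divide by the smallest (0.02655 mol S): C 7.999, H 10.000, O 2.000, S 1.000
Ratio ≈ 8:10:2:1, so the empirical formula is C8H10O2S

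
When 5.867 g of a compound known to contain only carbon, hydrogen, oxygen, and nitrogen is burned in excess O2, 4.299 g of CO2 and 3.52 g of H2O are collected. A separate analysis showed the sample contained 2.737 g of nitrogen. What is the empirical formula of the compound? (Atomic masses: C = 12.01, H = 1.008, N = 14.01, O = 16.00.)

mol C = 4.299 / 44.01 = 0.09768; mass C = 0.09768 × 12.01 = 1.173 g
mol H = 2 × (3.52 / 18.02) = 0.3907; mass H = 0.3907 × 1.008 = 0.3938 g
mol N = 2.737 / 14.01 = 0.1954
mass O = 5.867 − (4.304) = 1.563 g → mol O = 0.09769
Smallest is C at 0.09768 mol; normalising gives C 1.000, H 3.999, N 2.000, O 1.000
→ CH4N2O

CH4N2O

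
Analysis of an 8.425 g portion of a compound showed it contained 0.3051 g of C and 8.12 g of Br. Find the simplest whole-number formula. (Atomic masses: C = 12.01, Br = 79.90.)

CBr4

n(C) = 0.3051/12.01 = 0.0254, n(Br) = 8.12/79.90 = 0.1016
Smallest is C at 0.0254 mol; normalising gives C 1.000, Br 4.000
Ratio ≈ 1:4, so the empirical formula is CBr4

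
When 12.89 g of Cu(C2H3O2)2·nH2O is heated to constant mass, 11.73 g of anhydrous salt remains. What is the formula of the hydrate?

Cu(C2H3O2)2·H2O

Mass of water lost = 12.89 − 11.73 = 1.16 g → 1.16 / 18.02 = 0.06437 mol H2O
Molar mass of Cu(C2H3O2)2 = 181.64 g/mol → mol Cu(C2H3O2)2 = 11.73 / 181.64 = 0.06458
n = 0.06437 / 0.06458 = 1.00 ≈ 1 → Cu(C2H3O2)2·H2O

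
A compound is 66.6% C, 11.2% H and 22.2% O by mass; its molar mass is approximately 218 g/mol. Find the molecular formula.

Assume 100 g: 66.6 g C, 11.2 g H, 22.2 g O.
C: 66.6 g ÷ 12.01 g/mol = 5.545 mol
H: 11.2 g ÷ 1.008 g/mol = 11.11 mol
O: 22.2 g ÷ 16.00 g/mol = 1.387 mol
Smallest is O at 1.387 mol; normalising gives C 3.997, H 8.008, O 1.000
Ratio ≈ 4:8:1, so the empirical formula is C4H8O
Empirical-formula mass = 72.10 g/mol
n = 218 / 72.10 = 3.02 ≈ 3
Molecular formula = (C4H8O)×3 = C12H24O3

C12H24O3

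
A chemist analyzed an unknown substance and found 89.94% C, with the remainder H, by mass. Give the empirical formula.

C3H4

Assume 100 g: 89.94 g C, 10.06 g H.
C: 89.94 g ÷ 12.01 g/mol = 7.489 mol
H: 10.06 g ÷ 1.008 g/mol = 9.98 mol
Divide by the smallest (7.489 mol C): C 1.000, H 1.333
Multiply by 3: C 3.00, H 4.00 → C3H4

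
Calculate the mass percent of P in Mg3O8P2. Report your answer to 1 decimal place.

Molar mass = 3(24.31) + 8(16.00) + 2(30.97) = 262.870 g/mol
Mass of P per mole = 2 × 30.97 = 61.940 g
% P = 61.940 / 262.870 × 100 = 23.6%

23.6%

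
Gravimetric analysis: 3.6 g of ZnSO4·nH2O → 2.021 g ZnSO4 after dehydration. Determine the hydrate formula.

Mass of water lost = 3.6 − 2.021 = 1.579 g → 1.579 / 18.02 = 0.08762 mol H2O
Molar mass of ZnSO4 = 161.45 g/mol → mol ZnSO4 = 2.021 / 161.45 = 0.01252
n = 0.08762 / 0.01252 = 7.00 ≈ 7 → ZnSO4·7H2O

ZnSO4·7H2O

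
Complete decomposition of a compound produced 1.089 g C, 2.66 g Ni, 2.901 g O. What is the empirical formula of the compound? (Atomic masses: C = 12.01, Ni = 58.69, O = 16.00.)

C: 1.089 g ÷ 12.01 g/mol = 0.09067 mol
Ni: 2.66 g ÷ 58.69 g/mol = 0.04532 mol
O: 2.901 g ÷ 16.00 g/mol = 0.1813 mol
Divide by the smallest (0.04532 mol Ni): C 2.001, Ni 1.000, O 4.000
Ratio ≈ 2:1:4, so the empirical formula is C2NiO4

C2NiO4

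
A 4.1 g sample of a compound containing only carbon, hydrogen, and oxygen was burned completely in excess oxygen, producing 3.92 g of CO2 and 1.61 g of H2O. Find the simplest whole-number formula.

mol C = 3.92 / 44.01 = 0.08907; mass C = 0.08907 × 12.01 = 1.070 g
mol H = 2 × (1.61 / 18.02) = 0.1787; mass H = 0.1787 × 1.008 = 0.1801 g
mass O = 4.1 − (1.250) = 2.850 g → mol O = 0.1781
Smallest is C at 0.08907 mol; normalising gives C 1.000, H 2.006, O 2.000
≈ 1:2:2 → CH2O2

CH2O2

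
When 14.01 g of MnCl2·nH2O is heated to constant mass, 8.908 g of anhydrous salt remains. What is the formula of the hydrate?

MnCl2·4H2O

Mass of water lost = 14.01 − 8.908 = 5.102 g → 5.102 / 18.02 = 0.2831 mol H2O
Molar mass of MnCl2 = 125.84 g/mol → mol MnCl2 = 8.908 / 125.84 = 0.07079
n = 0.2831 / 0.07079 = 4.00 ≈ 4 → MnCl2·4H2O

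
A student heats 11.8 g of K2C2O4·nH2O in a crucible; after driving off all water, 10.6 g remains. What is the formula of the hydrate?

K2C2O4·H2O

Mass of water lost = 11.8 − 10.6 = 1.2 g → 1.2 / 18.02 = 0.06659 mol H2O
Molar mass of K2C2O4 = 166.22 g/mol → mol K2C2O4 = 10.6 / 166.22 = 0.06377
n = 0.06659 / 0.06377 = 1.04 ≈ 1 → K2C2O4·H2O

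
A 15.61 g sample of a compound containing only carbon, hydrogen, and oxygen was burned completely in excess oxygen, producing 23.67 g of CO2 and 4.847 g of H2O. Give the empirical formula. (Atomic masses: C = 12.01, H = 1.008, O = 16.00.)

CHO

mol C = 23.67 / 44.01 = 0.5378; mass C = 0.5378 × 12.01 = 6.459 g
mol H = 2 × (4.847 / 18.02) = 0.5380; mass H = 0.5380 × 1.008 = 0.5423 g
mass O = 15.61 − (7.002) = 8.608 g → mol O = 0.5380
Smallest is C at 0.5378 mol; normalising gives C 1.000, H 1.000, O 1.000
≈ 1:1:1 → CHO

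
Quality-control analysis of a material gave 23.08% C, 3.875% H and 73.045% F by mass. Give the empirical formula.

CH2F2

Assume 100 g: 23.08 g C, 3.875 g H, 73.045 g F.
C: 23.08 g ÷ 12.01 g/mol = 1.922 mol
H: 3.875 g ÷ 1.008 g/mol = 3.844 mol
F: 73.045 g ÷ 19.00 g/mol = 3.844 mol
Smallest is C at 1.922 mol; normalising gives C 1.000, H 2.000, F 2.001
Ratio ≈ 1:2:2, so the empirical formula is CH2F2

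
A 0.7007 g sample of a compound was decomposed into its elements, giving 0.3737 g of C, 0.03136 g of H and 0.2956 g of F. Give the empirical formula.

C2H2F

Moles — C: 0.3737 / 12.01 = 0.03112 mol; H: 0.03136 / 1.008 = 0.03111 mol; F: 0.2956 / 19.00 = 0.01556 mol
Ratios (÷ 0.01556): C 2.000, H 2.000, F 1.000
→ C2H2F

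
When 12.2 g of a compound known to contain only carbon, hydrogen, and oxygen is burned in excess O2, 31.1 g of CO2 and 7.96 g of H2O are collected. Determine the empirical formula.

C4H5O

mol C = 31.1 / 44.01 = 0.7067; mass C = 0.7067 × 12.01 = 8.487 g
mol H = 2 × (7.96 / 18.02) = 0.8835; mass H = 0.8835 × 1.008 = 0.8905 g
mass O = 12.2 − (9.377) = 2.823 g → mol O = 0.1764
Smallest is O at 0.1764 mol; normalising gives C 4.006, H 5.008, O 1.000
→ C4H5O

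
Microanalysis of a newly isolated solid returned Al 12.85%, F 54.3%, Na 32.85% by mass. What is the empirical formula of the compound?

AlF6Na3

Assume 100 g: 12.85 g Al, 54.3 g F, 32.85 g Na.
Moles — Al: 12.85 / 26.98 = 0.4763 mol; F: 54.3 / 19.00 = 2.858 mol; Na: 32.85 / 22.99 = 1.429 mol
Smallest is Al at 0.4763 mol; normalising gives Al 1.000, F 6.000, Na 3.000
→ AlF6Na3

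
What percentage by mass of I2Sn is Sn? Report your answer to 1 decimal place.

Molar mass = 2(126.90) + 1(118.71) = 372.510 g/mol
Mass of Sn per mole = 1 × 118.71 = 118.710 g
% Sn = 118.710 / 372.510 × 100 = 31.9%

31.9%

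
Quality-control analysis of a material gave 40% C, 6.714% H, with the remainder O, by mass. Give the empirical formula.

CH2O

Assume 100 g: 40 g C, 6.714 g H, 53.286 g O.
n(C) = 40/12.01 = 3.331, n(H) = 6.714/1.008 = 6.661, n(O) = 53.286/16.00 = 3.33
Ratios (÷ 3.33): C 1.000, H 2.000, O 1.000
→ CH2O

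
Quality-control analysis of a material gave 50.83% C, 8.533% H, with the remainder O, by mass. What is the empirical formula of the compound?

Assume 100 g: 50.83 g C, 8.533 g H, 40.637 g O.
n(C) = 50.83/12.01 = 4.232, n(H) = 8.533/1.008 = 8.465, n(O) = 40.637/16.00 = 2.54
Ratios (÷ 2.54): C 1.666, H 3.333, O 1.000
×3: C 5.00, H 10.00, O 3.00 → C5H10O3

C5H10O3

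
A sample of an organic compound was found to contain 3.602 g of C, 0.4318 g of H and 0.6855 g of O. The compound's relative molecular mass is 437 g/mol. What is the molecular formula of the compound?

C: 3.602 g ÷ 12.01 g/mol = 0.2999 mol
H: 0.4318 g ÷ 1.008 g/mol = 0.4284 mol
O: 0.6855 g ÷ 16.00 g/mol = 0.04284 mol
Ratios (÷ 0.04284): C 7.000, H 9.998, O 1.000
≈ 7:10:1 → C7H10O
Empirical-formula mass = 110.15 g/mol
n = 437 / 110.15 = 3.97 ≈ 4
Molecular formula = (C7H10O)×4 = C28H40O4

C28H40O4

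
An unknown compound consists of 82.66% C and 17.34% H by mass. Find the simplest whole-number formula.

C2H5

Assume 100 g: 82.66 g C, 17.34 g H.
Moles — C: 82.66 / 12.01 = 6.883 mol; H: 17.34 / 1.008 = 17.2 mol
Ratios (÷ 6.883): C 1.000, H 2.499
×2: C 2.00, H 5.00 → C2H5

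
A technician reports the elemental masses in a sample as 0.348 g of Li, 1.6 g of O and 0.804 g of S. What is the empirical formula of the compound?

Moles — Li: 0.348 / 6.94 = 0.05014 mol; O: 1.6 / 16.00 = 0.1 mol; S: 0.804 / 32.07 = 0.02507 mol
Ratios (÷ 0.02507): Li 2.000, O 3.989, S 1.000
≈ 2:4:1 → Li2O4S

Li2O4S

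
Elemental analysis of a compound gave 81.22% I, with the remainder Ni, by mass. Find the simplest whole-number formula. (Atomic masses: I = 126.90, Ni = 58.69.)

Assume 100 g: 81.22 g I, 18.78 g Ni.
Moles — I: 81.22 / 126.90 = 0.64 mol; Ni: 18.78 / 58.69 = 0.32 mol
Smallest is Ni at 0.32 mol; normalising gives I 2.000, Ni 1.000
≈ 2:1 → I2Ni

I2Ni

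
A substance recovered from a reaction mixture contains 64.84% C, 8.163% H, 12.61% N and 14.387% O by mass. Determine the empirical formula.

C6H9NO

Assume 100 g: 64.84 g C, 8.163 g H, 12.61 g N, 14.387 g O.
C: 64.84 g ÷ 12.01 g/mol = 5.399 mol
H: 8.163 g ÷ 1.008 g/mol = 8.098 mol
N: 12.61 g ÷ 14.01 g/mol = 0.9001 mol
O: 14.387 g ÷ 16.00 g/mol = 0.8992 mol
Smallest is O at 0.8992 mol; normalising gives C 6.004, H 9.006, N 1.001, O 1.000
→ C6H9NO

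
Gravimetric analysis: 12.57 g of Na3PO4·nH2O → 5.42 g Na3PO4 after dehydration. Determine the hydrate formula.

Mass of water lost = 12.57 − 5.42 = 7.15 g → 7.15 / 18.02 = 0.3968 mol H2O
Molar mass of Na3PO4 = 163.94 g/mol → mol Na3PO4 = 5.42 / 163.94 = 0.03306
n = 0.3968 / 0.03306 = 12.00 ≈ 12 → Na3PO4·12H2O

Na3PO4·12H2O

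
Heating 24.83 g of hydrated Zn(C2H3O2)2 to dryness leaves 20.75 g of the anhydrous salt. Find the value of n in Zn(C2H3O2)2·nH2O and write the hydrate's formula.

Mass of water lost = 24.83 − 20.75 = 4.08 g → 4.08 / 18.02 = 0.2264 mol H2O
Molar mass of Zn(C2H3O2)2 = 183.47 g/mol → mol Zn(C2H3O2)2 = 20.75 / 183.47 = 0.1131
n = 0.2264 / 0.1131 = 2.00 ≈ 2 → Zn(C2H3O2)2·2H2O

Zn(C2H3O2)2·2H2O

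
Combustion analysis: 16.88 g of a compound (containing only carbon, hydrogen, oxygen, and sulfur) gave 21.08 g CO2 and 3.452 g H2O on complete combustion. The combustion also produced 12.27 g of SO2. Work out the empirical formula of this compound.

mol C = 21.08 / 44.01 = 0.4790; mass C = 0.4790 × 12.01 = 5.753 g
mol H = 2 × (3.452 / 18.02) = 0.3831; mass H = 0.3831 × 1.008 = 0.3862 g
mol S = 12.27 / 64.07 = 0.1915; mass S = 6.142 g
mass O = 16.88 − (12.28) = 4.600 g → mol O = 0.2875
Divide by the smallest (0.1915 mol S): C 2.501, H 2.001, O 1.501, S 1.000
×2: C 5.00, H 4.00, O 3.00, S 2.00 → C5H4O3S2

C5H4O3S2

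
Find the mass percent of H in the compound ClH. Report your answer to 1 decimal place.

Molar mass = 1(35.45) + 1(1.008) = 36.458 g/mol
Mass of H per mole = 1 × 1.008 = 1.008 g
% H = 1.008 / 36.458 × 100 = 2.8%

2.8%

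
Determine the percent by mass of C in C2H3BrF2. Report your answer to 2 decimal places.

16.57%

Molar mass = 2(12.01) + 3(1.008) + 1(79.90) + 2(19.00) = 144.944 g/mol
Mass of C per mole = 2 × 12.01 = 24.020 g
% C = 24.020 / 144.944 × 100 = 16.57%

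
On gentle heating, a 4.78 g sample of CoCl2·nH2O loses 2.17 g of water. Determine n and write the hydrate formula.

CoCl2·6H2O

Mass of anhydrous CoCl2 = 4.78 − 2.17 = 2.61 g
mol H2O = 2.17 / 18.02 = 0.1204
Molar mass of CoCl2 = 129.83 g/mol → mol CoCl2 = 2.61 / 129.83 = 0.0201
n = 0.1204 / 0.0201 = 5.99 ≈ 6 → CoCl2·6H2O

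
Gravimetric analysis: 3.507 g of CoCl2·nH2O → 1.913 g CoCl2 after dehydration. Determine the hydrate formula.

Mass of water lost = 3.507 − 1.913 = 1.594 g → 1.594 / 18.02 = 0.08846 mol H2O
Molar mass of CoCl2 = 129.83 g/mol → mol CoCl2 = 1.913 / 129.83 = 0.01473
n = 0.08846 / 0.01473 = 6.00 ≈ 6 → CoCl2·6H2O

CoCl2·6H2O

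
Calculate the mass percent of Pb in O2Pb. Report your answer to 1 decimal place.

86.6%

Molar mass = 2(16.00) + 1(207.2) = 239.200 g/mol
Mass of Pb per mole = 1 × 207.2 = 207.200 g
% Pb = 207.200 / 239.200 × 100 = 86.6%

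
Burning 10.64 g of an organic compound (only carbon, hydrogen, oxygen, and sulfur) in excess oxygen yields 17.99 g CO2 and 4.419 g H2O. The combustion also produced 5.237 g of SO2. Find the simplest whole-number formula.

mol C = 17.99 / 44.01 = 0.4088; mass C = 0.4088 × 12.01 = 4.909 g
mol H = 2 × (4.419 / 18.02) = 0.4905; mass H = 0.4905 × 1.008 = 0.4944 g
mol S = 5.237 / 64.07 = 0.08174; mass S = 2.621 g
mass O = 10.64 − (8.025) = 2.615 g → mol O = 0.1634
Divide by the smallest (0.08174 mol S): C 5.001, H 6.000, O 1.999, S 1.000
→ C5H6O2S

C5H6O2S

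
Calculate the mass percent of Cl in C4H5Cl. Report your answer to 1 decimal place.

Molar mass = 4(12.01) + 5(1.008) + 1(35.45) = 88.530 g/mol
Mass of Cl per mole = 1 × 35.45 = 35.450 g
% Cl = 35.450 / 88.530 × 100 = 40.0%

40.0%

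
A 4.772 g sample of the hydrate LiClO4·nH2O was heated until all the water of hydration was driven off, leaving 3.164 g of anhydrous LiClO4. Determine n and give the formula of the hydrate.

Mass of water lost = 4.772 − 3.164 = 1.608 g → 1.608 / 18.02 = 0.08923 mol H2O
Molar mass of LiClO4 = 106.39 g/mol → mol LiClO4 = 3.164 / 106.39 = 0.02974
n = 0.08923 / 0.02974 = 3.00 ≈ 3 → LiClO4·3H2O

LiClO4·3H2O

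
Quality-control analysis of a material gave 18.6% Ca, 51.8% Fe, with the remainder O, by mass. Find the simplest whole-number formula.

CaFe2O4

Assume 100 g: 18.6 g Ca, 51.8 g Fe, 29.6 g O.
n(Ca) = 18.6/40.08 = 0.4641, n(Fe) = 51.8/55.85 = 0.9275, n(O) = 29.6/16.00 = 1.85
Divide by the smallest (0.4641 mol Ca): Ca 1.000, Fe 1.999, O 3.986
≈ 1:2:4 → CaFe2O4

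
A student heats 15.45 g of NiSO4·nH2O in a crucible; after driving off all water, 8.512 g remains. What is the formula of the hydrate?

Mass of water lost = 15.45 − 8.512 = 6.938 g → 6.938 / 18.02 = 0.385 mol H2O
Molar mass of NiSO4 = 154.76 g/mol → mol NiSO4 = 8.512 / 154.76 = 0.055
n = 0.385 / 0.055 = 7.00 ≈ 7 → NiSO4·7H2O

NiSO4·7H2O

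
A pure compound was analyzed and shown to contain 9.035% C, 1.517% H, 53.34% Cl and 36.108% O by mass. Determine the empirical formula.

Assume 100 g: 9.035 g C, 1.517 g H, 53.34 g Cl, 36.108 g O.
C: 9.035 g ÷ 12.01 g/mol = 0.7523 mol
H: 1.517 g ÷ 1.008 g/mol = 1.505 mol
Cl: 53.34 g ÷ 35.45 g/mol = 1.505 mol
O: 36.108 g ÷ 16.00 g/mol = 2.257 mol
Ratios (÷ 0.7523): C 1.000, H 2.001, Cl 2.000, O 3.000
Ratio ≈ 1:2:2:3, so the empirical formula is CH2Cl2O3

CH2Cl2O3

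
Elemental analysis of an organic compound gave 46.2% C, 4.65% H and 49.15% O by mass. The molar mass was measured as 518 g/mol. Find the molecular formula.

C20H24O16

Assume 100 g: 46.2 g C, 4.65 g H, 49.15 g O.
C: 46.2 g ÷ 12.01 g/mol = 3.847 mol
H: 4.65 g ÷ 1.008 g/mol = 4.613 mol
O: 49.15 g ÷ 16.00 g/mol = 3.072 mol
Ratios (÷ 3.072): C 1.252, H 1.502, O 1.000
×4: C 5.01, H 6.01, O 4.00 → C5H6O4
Empirical-formula mass = 130.10 g/mol
n = 518 / 130.10 = 3.98 ≈ 4
Molecular formula = (C5H6O4)×4 = C20H24O16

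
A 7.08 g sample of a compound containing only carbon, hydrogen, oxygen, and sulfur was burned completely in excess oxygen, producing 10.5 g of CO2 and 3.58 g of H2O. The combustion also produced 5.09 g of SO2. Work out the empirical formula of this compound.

mol C = 10.5 / 44.01 = 0.2386; mass C = 0.2386 × 12.01 = 2.865 g
mol H = 2 × (3.58 / 18.02) = 0.3973; mass H = 0.3973 × 1.008 = 0.4005 g
mol S = 5.09 / 64.07 = 0.07944; mass S = 2.548 g
mass O = 7.08 − (5.814) = 1.266 g → mol O = 0.07915
Smallest is O at 0.07915 mol; normalising gives C 3.014, H 5.020, O 1.000, S 1.004
≈ 3:5:1:1 → C3H5OS

C3H5OS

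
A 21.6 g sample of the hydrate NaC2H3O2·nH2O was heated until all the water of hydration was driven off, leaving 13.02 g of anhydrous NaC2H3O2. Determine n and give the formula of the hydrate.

Mass of water lost = 21.6 − 13.02 = 8.58 g → 8.58 / 18.02 = 0.4761 mol H2O
Molar mass of NaC2H3O2 = 82.03 g/mol → mol NaC2H3O2 = 13.02 / 82.03 = 0.1587
n = 0.4761 / 0.1587 = 3.00 ≈ 3 → NaC2H3O2·3H2O

NaC2H3O2·3H2O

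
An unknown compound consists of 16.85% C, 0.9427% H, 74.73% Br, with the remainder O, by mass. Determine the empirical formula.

C3H2Br2O

Assume 100 g: 16.85 g C, 0.9427 g H, 74.73 g Br, 7.477 g O.
Moles — C: 16.85 / 12.01 = 1.403 mol; H: 0.9427 / 1.008 = 0.9352 mol; Br: 74.73 / 79.90 = 0.9353 mol; O: 7.477 / 16.00 = 0.4673 mol
Divide by the smallest (0.4673 mol O): C 3.002, H 2.001, Br 2.001, O 1.000
Ratio ≈ 3:2:2:1, so the empirical formula is C3H2Br2O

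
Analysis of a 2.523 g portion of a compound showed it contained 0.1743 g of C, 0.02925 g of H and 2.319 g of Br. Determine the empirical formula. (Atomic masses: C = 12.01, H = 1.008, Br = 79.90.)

CH2Br2

C: 0.1743 g ÷ 12.01 g/mol = 0.01451 mol
H: 0.02925 g ÷ 1.008 g/mol = 0.02902 mol
Br: 2.319 g ÷ 79.90 g/mol = 0.02902 mol
Ratios (÷ 0.01451): C 1.000, H 1.999, Br 2.000
≈ 1:2:2 → CH2Br2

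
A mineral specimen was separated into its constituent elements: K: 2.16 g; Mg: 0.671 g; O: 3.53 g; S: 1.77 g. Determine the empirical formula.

K2MgO8S2

Moles — K: 2.16 / 39.10 = 0.05524 mol; Mg: 0.671 / 24.31 = 0.0276 mol; O: 3.53 / 16.00 = 0.2206 mol; S: 1.77 / 32.07 = 0.05519 mol
Smallest is Mg at 0.0276 mol; normalising gives K 2.001, Mg 1.000, O 7.993, S 2.000
→ K2MgO8S2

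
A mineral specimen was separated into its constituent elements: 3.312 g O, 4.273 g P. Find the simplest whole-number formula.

O3P2

Moles — O: 3.312 / 16.00 = 0.207 mol; P: 4.273 / 30.97 = 0.138 mol
Divide by the smallest (0.138 mol P): O 1.500, P 1.000
×2: O 3.00, P 2.00 → O3P2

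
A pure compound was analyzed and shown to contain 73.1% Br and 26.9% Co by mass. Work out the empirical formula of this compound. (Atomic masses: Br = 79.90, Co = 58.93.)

Br2Co

Assume 100 g: 73.1 g Br, 26.9 g Co.
n(Br) = 73.1/79.90 = 0.9149, n(Co) = 26.9/58.93 = 0.4565
Smallest is Co at 0.4565 mol; normalising gives Br 2.004, Co 1.000
≈ 2:1 → Br2Co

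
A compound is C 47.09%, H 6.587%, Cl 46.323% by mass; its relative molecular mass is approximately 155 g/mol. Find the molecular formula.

C6H10Cl2

Assume 100 g: 47.09 g C, 6.587 g H, 46.323 g Cl.
C: 47.09 g ÷ 12.01 g/mol = 3.921 mol
H: 6.587 g ÷ 1.008 g/mol = 6.535 mol
Cl: 46.323 g ÷ 35.45 g/mol = 1.307 mol
Smallest is Cl at 1.307 mol; normalising gives C 3.001, H 5.001, Cl 1.000
→ C3H5Cl
Empirical-formula mass = 76.52 g/mol
n = 155 / 76.52 = 2.03 ≈ 2
Molecular formula = (C3H5Cl)×2 = C6H10Cl2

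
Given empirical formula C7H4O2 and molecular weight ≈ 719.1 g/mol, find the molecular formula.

C42H24O12

Empirical-formula mass = 120.10 g/mol
n = 719.1 / 120.10 = 5.99 ≈ 6
Molecular formula = (C7H4O2)6 = C42H24O12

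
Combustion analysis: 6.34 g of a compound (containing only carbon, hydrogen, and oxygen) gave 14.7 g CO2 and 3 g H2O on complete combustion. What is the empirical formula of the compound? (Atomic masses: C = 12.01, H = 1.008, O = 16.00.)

mol C = 14.7 / 44.01 = 0.3340; mass C = 0.3340 × 12.01 = 4.012 g
mol H = 2 × (3 / 18.02) = 0.3330; mass H = 0.3330 × 1.008 = 0.3356 g
mass O = 6.34 − (4.347) = 1.993 g → mol O = 0.1246
Smallest is O at 0.1246 mol; normalising gives C 2.682, H 2.673, O 1.000
Multiply by 3: C 8.05, H 8.02, O 3.00 → C8H8O3

C8H8O3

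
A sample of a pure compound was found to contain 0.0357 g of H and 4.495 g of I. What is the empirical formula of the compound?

HI

H: 0.0357 g ÷ 1.008 g/mol = 0.03542 mol
I: 4.495 g ÷ 126.90 g/mol = 0.03542 mol
Ratios (÷ 0.03542): H 1.000, I 1.000
≈ 1:1 → HI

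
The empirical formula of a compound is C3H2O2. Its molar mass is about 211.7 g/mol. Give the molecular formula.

Empirical-formula mass = 70.05 g/mol
n = 211.7 / 70.05 = 3.02 ≈ 3
Molecular formula = (C3H2O2)3 = C9H6O6

C9H6O6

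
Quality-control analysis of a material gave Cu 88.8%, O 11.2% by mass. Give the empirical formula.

Cu2O

Assume 100 g: 88.8 g Cu, 11.2 g O.
n(Cu) = 88.8/63.55 = 1.397, n(O) = 11.2/16.00 = 0.7
Ratios (÷ 0.7): Cu 1.996, O 1.000
≈ 2:1 → Cu2O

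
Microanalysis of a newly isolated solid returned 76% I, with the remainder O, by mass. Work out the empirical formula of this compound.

Assume 100 g: 76 g I, 24 g O.
Moles — I: 76 / 126.90 = 0.5989 mol; O: 24 / 16.00 = 1.5 mol
Smallest is I at 0.5989 mol; normalising gives I 1.000, O 2.505
Multiply by 2: I 2.00, O 5.01 → I2O5

I2O5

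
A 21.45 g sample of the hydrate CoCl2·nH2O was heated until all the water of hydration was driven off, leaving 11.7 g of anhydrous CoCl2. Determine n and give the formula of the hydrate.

Mass of water lost = 21.45 − 11.7 = 9.75 g → 9.75 / 18.02 = 0.5411 mol H2O
Molar mass of CoCl2 = 129.83 g/mol → mol CoCl2 = 11.7 / 129.83 = 0.09012
n = 0.5411 / 0.09012 = 6.00 ≈ 6 → CoCl2·6H2O

CoCl2·6H2O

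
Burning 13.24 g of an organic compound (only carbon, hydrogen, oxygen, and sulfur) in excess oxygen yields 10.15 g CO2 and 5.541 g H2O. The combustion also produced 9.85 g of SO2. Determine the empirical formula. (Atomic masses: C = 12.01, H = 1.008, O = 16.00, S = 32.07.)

C3H8O4S2

mol C = 10.15 / 44.01 = 0.2306; mass C = 0.2306 × 12.01 = 2.770 g
mol H = 2 × (5.541 / 18.02) = 0.6150; mass H = 0.6150 × 1.008 = 0.6199 g
mol S = 9.85 / 64.07 = 0.1537; mass S = 4.930 g
mass O = 13.24 − (8.320) = 4.920 g → mol O = 0.3075
Divide by the smallest (0.1537 mol S): C 1.500, H 4.000, O 2.000, S 1.000
Scaling by 2: C 3.00, H 8.00, O 4.00, S 2.00 → C3H8O4S2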